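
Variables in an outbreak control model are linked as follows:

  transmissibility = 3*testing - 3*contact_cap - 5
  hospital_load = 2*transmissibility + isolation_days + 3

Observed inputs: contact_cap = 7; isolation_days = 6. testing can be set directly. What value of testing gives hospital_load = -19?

testing = 4

Substituting into the transmissibility equation gives transmissibility = 3*testing - 26.
hospital_load becomes 6*testing - 43.
Solve 6*testing - 43 = -19: testing = (-19 + 43) / 6 = 4.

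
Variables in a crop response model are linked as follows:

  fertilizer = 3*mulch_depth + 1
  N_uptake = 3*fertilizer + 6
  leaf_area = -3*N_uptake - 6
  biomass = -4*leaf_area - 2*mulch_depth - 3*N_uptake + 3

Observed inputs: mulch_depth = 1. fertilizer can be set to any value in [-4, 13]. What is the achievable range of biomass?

-29 to 430

Intervening on fertilizer fixes its value directly, overriding its dependence on mulch_depth.
Substituting into the leaf_area equation gives leaf_area = -9*fertilizer - 24.
Substituting into the biomass equation gives biomass = 27*fertilizer + 79.
Linear in fertilizer, so extremes are at the endpoints: fertilizer = -4 gives biomass = -29; fertilizer = 13 gives biomass = 430.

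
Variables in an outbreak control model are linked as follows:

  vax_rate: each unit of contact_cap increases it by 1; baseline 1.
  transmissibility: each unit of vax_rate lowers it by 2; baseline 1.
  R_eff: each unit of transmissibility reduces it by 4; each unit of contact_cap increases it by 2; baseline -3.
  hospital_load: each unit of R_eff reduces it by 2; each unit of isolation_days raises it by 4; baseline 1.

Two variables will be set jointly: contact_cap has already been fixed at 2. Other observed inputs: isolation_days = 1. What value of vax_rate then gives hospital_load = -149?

With contact_cap held at 2:
Intervening on vax_rate fixes its value directly, overriding its dependence on contact_cap.
Substituting into the R_eff equation gives R_eff = 8*vax_rate - 3.
hospital_load becomes -16*vax_rate + 11.
Solve -16*vax_rate + 11 = -149: vax_rate = (-149 - 11) / -16 = 10.

vax_rate = 10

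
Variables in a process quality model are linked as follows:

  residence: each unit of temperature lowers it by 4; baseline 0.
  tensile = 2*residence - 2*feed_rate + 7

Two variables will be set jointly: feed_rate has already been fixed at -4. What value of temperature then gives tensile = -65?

temperature = 10

With feed_rate held at -4:
Substituting into the tensile equation gives tensile = -8*temperature + 15.
Solve -8*temperature + 15 = -65: temperature = (-65 - 15) / -8 = 10.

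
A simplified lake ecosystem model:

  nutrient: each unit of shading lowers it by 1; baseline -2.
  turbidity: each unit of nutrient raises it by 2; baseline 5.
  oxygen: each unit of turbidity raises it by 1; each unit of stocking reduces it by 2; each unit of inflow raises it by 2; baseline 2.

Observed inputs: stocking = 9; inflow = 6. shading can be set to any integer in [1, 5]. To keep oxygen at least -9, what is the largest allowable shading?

shading = 3

Substituting into the turbidity equation gives turbidity = -2*shading + 1.
This gives oxygen = -2*shading - 3.
Require -2*shading - 3 ≥ -9, so shading ≤ 3.
The largest integer in [1, 5] satisfying this is 3.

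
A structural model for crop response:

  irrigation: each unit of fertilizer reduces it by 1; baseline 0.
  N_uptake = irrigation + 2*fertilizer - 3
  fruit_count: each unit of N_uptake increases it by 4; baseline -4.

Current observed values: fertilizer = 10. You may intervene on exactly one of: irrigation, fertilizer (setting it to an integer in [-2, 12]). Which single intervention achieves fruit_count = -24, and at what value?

Intervening on irrigation: fruit_count = 4*irrigation + 64. Reaching -24 requires irrigation = -22, outside [-2, 12].
Intervening on fertilizer: with other inputs at their observed values, fruit_count = 4*fertilizer - 16. Solving for -24 gives fertilizer = -2, within [-2, 12].

set fertilizer = -2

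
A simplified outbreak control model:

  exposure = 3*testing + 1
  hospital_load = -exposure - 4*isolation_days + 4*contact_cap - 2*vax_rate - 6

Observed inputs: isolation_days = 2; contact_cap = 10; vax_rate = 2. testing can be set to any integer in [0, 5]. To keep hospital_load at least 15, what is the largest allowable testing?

Substituting into the hospital_load equation gives hospital_load = -3*testing + 21.
Require -3*testing + 21 ≥ 15, so testing ≤ 2.
The largest integer in [0, 5] satisfying this is 2.

testing = 2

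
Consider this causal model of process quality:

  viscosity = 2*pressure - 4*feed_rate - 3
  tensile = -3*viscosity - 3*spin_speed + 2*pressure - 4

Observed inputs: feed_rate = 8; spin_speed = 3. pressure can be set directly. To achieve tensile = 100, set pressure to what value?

Substituting into the viscosity equation gives viscosity = 2*pressure - 35.
So tensile = -4*pressure + 92.
Solve -4*pressure + 92 = 100: pressure = (100 - 92) / -4 = -2.

pressure = -2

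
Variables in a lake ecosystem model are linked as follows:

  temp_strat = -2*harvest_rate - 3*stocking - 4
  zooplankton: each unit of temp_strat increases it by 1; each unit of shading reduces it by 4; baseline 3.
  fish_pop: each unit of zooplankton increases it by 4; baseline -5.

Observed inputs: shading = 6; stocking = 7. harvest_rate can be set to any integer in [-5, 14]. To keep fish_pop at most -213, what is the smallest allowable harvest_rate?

Substituting into the temp_strat equation gives temp_strat = -2*harvest_rate - 25.
Substituting into the zooplankton equation gives zooplankton = -2*harvest_rate - 46.
Substituting into the fish_pop equation gives fish_pop = -8*harvest_rate - 189.
Require -8*harvest_rate - 189 ≤ -213, so harvest_rate ≥ 3.
The smallest integer in [-5, 14] satisfying this is 3.

harvest_rate = 3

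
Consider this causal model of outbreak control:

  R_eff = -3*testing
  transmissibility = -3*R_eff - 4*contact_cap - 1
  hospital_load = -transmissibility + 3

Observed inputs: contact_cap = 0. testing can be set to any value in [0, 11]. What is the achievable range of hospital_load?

Substituting into the transmissibility equation gives transmissibility = 9*testing - 1.
hospital_load becomes -9*testing + 4.
Linear in testing, so extremes are at the endpoints: testing = 0 gives hospital_load = 4; testing = 11 gives hospital_load = -95.

-95 to 4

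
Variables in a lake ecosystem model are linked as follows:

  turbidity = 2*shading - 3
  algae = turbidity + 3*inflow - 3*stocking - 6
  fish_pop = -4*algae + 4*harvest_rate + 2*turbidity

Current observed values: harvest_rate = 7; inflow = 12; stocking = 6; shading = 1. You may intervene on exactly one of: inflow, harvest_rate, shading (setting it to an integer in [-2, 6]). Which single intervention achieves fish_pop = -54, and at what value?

set harvest_rate = -2

Intervening on inflow: fish_pop = -12*inflow + 126. Reaching -54 requires inflow = 15, outside [-2, 6].
Intervening on harvest_rate: with other inputs at their observed values, fish_pop = 4*harvest_rate - 46. Solving for -54 gives harvest_rate = -2, within [-2, 6].
Intervening on shading: fish_pop = -4*shading - 14. Reaching -54 requires shading = 10, outside [-2, 6].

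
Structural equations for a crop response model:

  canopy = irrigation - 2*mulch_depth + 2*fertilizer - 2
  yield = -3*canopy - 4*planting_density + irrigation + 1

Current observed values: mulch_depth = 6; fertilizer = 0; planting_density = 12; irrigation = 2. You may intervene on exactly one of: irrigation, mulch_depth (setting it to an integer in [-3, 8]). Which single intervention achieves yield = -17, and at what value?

Intervening on irrigation: with other inputs at their observed values, yield = -2*irrigation - 5. Solving for -17 gives irrigation = 6, within [-3, 8].
Intervening on mulch_depth: yield = 6*mulch_depth - 45. Reaching -17 requires mulch_depth = 14/3, not an integer.

set irrigation = 6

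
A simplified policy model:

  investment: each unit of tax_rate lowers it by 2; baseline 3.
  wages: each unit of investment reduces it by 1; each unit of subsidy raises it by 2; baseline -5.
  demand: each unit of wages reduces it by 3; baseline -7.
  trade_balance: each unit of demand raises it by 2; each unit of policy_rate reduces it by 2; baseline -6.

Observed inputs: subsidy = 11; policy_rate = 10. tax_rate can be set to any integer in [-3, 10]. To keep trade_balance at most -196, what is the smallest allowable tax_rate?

tax_rate = 6

Substituting into the wages equation gives wages = 2*tax_rate + 14.
Substituting into the demand equation gives demand = -6*tax_rate - 49.
Substituting into the trade_balance equation gives trade_balance = -12*tax_rate - 124.
Require -12*tax_rate - 124 ≤ -196, so tax_rate ≥ 6.
The smallest integer in [-3, 10] satisfying this is 6.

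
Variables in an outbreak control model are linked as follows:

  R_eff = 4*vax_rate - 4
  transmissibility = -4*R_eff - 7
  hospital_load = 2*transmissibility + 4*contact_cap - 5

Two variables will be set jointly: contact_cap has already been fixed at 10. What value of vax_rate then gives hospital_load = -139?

With contact_cap held at 10:
Substituting into the transmissibility equation gives transmissibility = -16*vax_rate + 9.
Substituting into the hospital_load equation gives hospital_load = -32*vax_rate + 53.
Solve -32*vax_rate + 53 = -139: vax_rate = (-139 - 53) / -32 = 6.

vax_rate = 6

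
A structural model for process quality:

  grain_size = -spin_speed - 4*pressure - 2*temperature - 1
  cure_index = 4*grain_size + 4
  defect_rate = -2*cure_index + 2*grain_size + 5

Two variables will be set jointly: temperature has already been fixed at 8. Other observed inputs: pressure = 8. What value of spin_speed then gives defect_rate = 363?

With temperature held at 8:
Substituting into the grain_size equation gives grain_size = -spin_speed - 49.
This gives cure_index = -4*spin_speed - 192.
defect_rate becomes 6*spin_speed + 291.
Solve 6*spin_speed + 291 = 363: spin_speed = (363 - 291) / 6 = 12.

spin_speed = 12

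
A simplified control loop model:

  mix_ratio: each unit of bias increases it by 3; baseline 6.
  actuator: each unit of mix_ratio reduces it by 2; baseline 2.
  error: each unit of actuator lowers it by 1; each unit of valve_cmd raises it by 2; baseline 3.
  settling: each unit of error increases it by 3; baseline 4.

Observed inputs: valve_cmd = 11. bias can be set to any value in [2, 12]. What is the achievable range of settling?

Substituting into the actuator equation gives actuator = -6*bias - 10.
error becomes 6*bias + 35.
This gives settling = 18*bias + 109.
Linear in bias, so extremes are at the endpoints: bias = 2 gives settling = 145; bias = 12 gives settling = 325.

145 to 325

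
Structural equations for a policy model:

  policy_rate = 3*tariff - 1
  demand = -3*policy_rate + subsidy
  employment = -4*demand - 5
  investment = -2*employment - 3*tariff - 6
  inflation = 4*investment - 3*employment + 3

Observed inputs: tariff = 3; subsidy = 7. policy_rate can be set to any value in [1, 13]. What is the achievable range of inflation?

Intervening on policy_rate fixes its value directly, overriding its dependence on tariff.
Substituting into the demand equation gives demand = -3*policy_rate + 7.
employment becomes 12*policy_rate - 33.
This gives investment = -24*policy_rate + 51.
inflation becomes -132*policy_rate + 306.
Linear in policy_rate, so extremes are at the endpoints: policy_rate = 1 gives inflation = 174; policy_rate = 13 gives inflation = -1410.

-1410 to 174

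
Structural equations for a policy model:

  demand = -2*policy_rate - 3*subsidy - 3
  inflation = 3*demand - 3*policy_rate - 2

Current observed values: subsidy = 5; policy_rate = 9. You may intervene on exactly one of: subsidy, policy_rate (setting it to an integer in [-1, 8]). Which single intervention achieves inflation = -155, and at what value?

Intervening on subsidy: with other inputs at their observed values, inflation = -9*subsidy - 92. Solving for -155 gives subsidy = 7, within [-1, 8].
Intervening on policy_rate: inflation = -9*policy_rate - 56. Reaching -155 requires policy_rate = 11, outside [-1, 8].

set subsidy = 7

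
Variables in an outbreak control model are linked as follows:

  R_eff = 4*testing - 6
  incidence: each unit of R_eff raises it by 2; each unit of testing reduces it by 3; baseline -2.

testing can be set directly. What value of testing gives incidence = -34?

Substituting into the incidence equation gives incidence = 5*testing - 14.
Solve 5*testing - 14 = -34: testing = (-34 + 14) / 5 = -4.

testing = -4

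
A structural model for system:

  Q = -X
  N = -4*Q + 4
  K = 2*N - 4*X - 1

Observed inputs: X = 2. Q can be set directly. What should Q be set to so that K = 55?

Intervening on Q fixes its value directly, overriding its dependence on X.
Substituting into the K equation gives K = -8*Q - 1.
Solve -8*Q - 1 = 55: Q = (55 + 1) / -8 = -7.

Q = -7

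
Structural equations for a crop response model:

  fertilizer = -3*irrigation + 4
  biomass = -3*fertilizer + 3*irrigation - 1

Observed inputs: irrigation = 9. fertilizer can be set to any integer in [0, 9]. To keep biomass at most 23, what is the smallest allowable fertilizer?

fertilizer = 1

Intervening on fertilizer fixes its value directly, overriding its dependence on irrigation.
Substituting into the biomass equation gives biomass = -3*fertilizer + 26.
Require -3*fertilizer + 26 ≤ 23, so fertilizer ≥ 1.
The smallest integer in [0, 9] satisfying this is 1.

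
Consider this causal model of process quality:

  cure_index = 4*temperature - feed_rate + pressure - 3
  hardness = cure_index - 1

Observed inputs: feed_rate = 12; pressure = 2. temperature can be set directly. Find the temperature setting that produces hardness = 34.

Substituting into the cure_index equation gives cure_index = 4*temperature - 13.
hardness becomes 4*temperature - 14.
Solve 4*temperature - 14 = 34: temperature = (34 + 14) / 4 = 12.

temperature = 12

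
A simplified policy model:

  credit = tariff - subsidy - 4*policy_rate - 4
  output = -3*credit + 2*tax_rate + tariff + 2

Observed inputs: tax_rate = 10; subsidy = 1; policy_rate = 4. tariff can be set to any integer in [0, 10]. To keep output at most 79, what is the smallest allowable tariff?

Substituting into the credit equation gives credit = tariff - 21.
This gives output = -2*tariff + 85.
Require -2*tariff + 85 ≤ 79, so tariff ≥ 3.
The smallest integer in [0, 10] satisfying this is 3.

tariff = 3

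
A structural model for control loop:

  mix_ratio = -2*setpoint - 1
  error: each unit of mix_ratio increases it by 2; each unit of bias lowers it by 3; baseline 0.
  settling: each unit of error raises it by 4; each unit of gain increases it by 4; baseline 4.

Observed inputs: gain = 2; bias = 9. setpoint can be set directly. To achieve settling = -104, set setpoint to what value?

Substituting into the error equation gives error = -4*setpoint - 29.
This gives settling = -16*setpoint - 104.
Solve -16*setpoint - 104 = -104: setpoint = (-104 + 104) / -16 = 0.

setpoint = 0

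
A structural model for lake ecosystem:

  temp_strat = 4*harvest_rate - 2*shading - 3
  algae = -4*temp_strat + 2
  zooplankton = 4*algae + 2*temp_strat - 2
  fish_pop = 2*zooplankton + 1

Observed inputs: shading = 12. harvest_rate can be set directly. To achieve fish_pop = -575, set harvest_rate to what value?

Substituting into the temp_strat equation gives temp_strat = 4*harvest_rate - 27.
So algae = -16*harvest_rate + 110.
zooplankton becomes -56*harvest_rate + 384.
Substituting into the fish_pop equation gives fish_pop = -112*harvest_rate + 769.
Solve -112*harvest_rate + 769 = -575: harvest_rate = (-575 - 769) / -112 = 12.

harvest_rate = 12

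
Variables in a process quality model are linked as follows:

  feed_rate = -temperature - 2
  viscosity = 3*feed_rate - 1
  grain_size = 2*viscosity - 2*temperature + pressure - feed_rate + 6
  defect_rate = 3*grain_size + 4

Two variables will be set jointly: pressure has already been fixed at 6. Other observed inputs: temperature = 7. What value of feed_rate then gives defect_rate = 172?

feed_rate = 12

With pressure held at 6:
Intervening on feed_rate fixes its value directly, overriding its dependence on temperature.
Substituting into the grain_size equation gives grain_size = 5*feed_rate - 4.
Substituting into the defect_rate equation gives defect_rate = 15*feed_rate - 8.
Solve 15*feed_rate - 8 = 172: feed_rate = (172 + 8) / 15 = 12.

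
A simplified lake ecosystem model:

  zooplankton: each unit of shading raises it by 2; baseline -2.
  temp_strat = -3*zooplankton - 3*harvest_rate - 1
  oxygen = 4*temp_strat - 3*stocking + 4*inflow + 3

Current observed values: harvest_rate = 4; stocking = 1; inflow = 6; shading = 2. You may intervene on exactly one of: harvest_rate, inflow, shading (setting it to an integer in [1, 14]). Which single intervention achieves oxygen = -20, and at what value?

Intervening on harvest_rate: oxygen = -12*harvest_rate - 4. Reaching -20 requires harvest_rate = 4/3, not an integer.
Intervening on inflow: with other inputs at their observed values, oxygen = 4*inflow - 76. Solving for -20 gives inflow = 14, within [1, 14].
Intervening on shading: oxygen = -24*shading - 4. Reaching -20 requires shading = 2/3, not an integer.

set inflow = 14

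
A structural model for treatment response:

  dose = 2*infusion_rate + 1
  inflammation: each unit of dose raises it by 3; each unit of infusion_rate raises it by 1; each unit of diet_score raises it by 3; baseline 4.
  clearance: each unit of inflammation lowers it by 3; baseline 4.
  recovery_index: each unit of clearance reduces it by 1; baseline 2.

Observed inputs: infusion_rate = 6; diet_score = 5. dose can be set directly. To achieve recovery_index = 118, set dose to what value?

Intervening on dose fixes its value directly, overriding its dependence on infusion_rate.
Substituting into the inflammation equation gives inflammation = 3*dose + 25.
Substituting into the clearance equation gives clearance = -9*dose - 71.
recovery_index becomes 9*dose + 73.
Solve 9*dose + 73 = 118: dose = (118 - 73) / 9 = 5.

dose = 5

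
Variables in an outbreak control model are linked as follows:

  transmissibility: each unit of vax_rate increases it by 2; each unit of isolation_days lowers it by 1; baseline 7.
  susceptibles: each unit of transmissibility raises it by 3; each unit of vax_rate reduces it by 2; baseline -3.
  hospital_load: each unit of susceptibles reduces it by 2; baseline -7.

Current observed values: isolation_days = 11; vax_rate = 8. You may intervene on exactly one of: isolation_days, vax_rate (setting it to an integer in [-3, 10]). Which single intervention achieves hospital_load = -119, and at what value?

Intervening on isolation_days: with other inputs at their observed values, hospital_load = 6*isolation_days - 107. Solving for -119 gives isolation_days = -2, within [-3, 10].
Intervening on vax_rate: hospital_load = -8*vax_rate + 23. Reaching -119 requires vax_rate = 71/4, not an integer.

set isolation_days = -2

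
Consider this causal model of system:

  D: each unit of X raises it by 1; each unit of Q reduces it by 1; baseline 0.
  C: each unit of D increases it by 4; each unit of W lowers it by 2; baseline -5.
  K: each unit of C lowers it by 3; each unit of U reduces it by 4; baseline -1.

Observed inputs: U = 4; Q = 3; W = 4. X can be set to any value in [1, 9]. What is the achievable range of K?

-50 to 46

Substituting into the D equation gives D = X - 3.
This gives C = 4*X - 25.
Substituting into the K equation gives K = -12*X + 58.
Linear in X, so extremes are at the endpoints: X = 1 gives K = 46; X = 9 gives K = -50.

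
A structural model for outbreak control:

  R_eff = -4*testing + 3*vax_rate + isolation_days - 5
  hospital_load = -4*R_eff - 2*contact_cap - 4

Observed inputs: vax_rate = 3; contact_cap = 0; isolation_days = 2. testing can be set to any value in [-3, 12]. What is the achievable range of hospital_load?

Substituting into the R_eff equation gives R_eff = -4*testing + 6.
Substituting into the hospital_load equation gives hospital_load = 16*testing - 28.
Linear in testing, so extremes are at the endpoints: testing = -3 gives hospital_load = -76; testing = 12 gives hospital_load = 164.

-76 to 164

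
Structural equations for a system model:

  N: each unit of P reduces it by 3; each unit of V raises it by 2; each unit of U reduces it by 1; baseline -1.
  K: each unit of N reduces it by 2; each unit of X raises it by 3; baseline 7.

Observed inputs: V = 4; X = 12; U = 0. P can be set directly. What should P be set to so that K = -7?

Substituting into the N equation gives N = -3*P + 7.
Substituting into the K equation gives K = 6*P + 29.
Solve 6*P + 29 = -7: P = (-7 - 29) / 6 = -6.

P = -6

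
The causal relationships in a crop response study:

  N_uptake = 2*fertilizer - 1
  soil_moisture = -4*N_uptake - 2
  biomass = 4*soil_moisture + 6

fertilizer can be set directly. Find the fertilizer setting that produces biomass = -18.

Substituting into the soil_moisture equation gives soil_moisture = -8*fertilizer + 2.
This gives biomass = -32*fertilizer + 14.
Solve -32*fertilizer + 14 = -18: fertilizer = (-18 - 14) / -32 = 1.

fertilizer = 1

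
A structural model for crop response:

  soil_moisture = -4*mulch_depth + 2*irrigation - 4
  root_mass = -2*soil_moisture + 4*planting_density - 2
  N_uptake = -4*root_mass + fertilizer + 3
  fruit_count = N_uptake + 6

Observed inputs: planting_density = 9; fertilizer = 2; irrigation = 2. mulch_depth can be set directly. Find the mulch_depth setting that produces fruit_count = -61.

Substituting into the soil_moisture equation gives soil_moisture = -4*mulch_depth.
Substituting into the root_mass equation gives root_mass = 8*mulch_depth + 34.
So N_uptake = -32*mulch_depth - 131.
Substituting into the fruit_count equation gives fruit_count = -32*mulch_depth - 125.
Solve -32*mulch_depth - 125 = -61: mulch_depth = (-61 + 125) / -32 = -2.

mulch_depth = -2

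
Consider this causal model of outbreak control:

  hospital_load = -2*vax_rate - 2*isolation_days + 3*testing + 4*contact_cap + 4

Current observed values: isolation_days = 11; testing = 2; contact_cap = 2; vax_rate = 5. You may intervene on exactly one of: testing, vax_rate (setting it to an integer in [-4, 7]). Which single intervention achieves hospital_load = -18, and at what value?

Intervening on testing: hospital_load = 3*testing - 20. Reaching -18 requires testing = 2/3, not an integer.
Intervening on vax_rate: with other inputs at their observed values, hospital_load = -2*vax_rate - 4. Solving for -18 gives vax_rate = 7, within [-4, 7].

set vax_rate = 7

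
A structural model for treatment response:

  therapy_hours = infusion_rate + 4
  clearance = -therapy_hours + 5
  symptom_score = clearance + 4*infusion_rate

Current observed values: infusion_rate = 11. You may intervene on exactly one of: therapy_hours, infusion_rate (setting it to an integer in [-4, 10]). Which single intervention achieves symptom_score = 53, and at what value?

set therapy_hours = -4

Intervening on therapy_hours: with other inputs at their observed values, symptom_score = -therapy_hours + 49. Solving for 53 gives therapy_hours = -4, within [-4, 10].
Intervening on infusion_rate: symptom_score = 3*infusion_rate + 1. Reaching 53 requires infusion_rate = 52/3, not an integer.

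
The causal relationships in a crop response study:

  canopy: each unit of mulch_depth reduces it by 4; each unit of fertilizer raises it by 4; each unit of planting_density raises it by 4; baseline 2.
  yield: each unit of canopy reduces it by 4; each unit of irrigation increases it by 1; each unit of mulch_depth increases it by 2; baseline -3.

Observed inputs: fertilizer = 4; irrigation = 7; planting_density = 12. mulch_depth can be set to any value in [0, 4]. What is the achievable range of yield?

-260 to -188

Substituting into the canopy equation gives canopy = -4*mulch_depth + 66.
This gives yield = 18*mulch_depth - 260.
Linear in mulch_depth, so extremes are at the endpoints: mulch_depth = 0 gives yield = -260; mulch_depth = 4 gives yield = -188.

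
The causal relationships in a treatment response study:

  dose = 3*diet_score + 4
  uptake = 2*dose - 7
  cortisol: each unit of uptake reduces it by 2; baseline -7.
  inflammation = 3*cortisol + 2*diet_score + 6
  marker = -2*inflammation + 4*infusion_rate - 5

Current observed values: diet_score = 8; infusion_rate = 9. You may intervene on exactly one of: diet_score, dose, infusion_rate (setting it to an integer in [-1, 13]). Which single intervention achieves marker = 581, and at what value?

set infusion_rate = 0

Intervening on diet_score: marker = 68*diet_score + 73. Reaching 581 requires diet_score = 127/17, not an integer.
Intervening on dose: marker = 24*dose - 55. Reaching 581 requires dose = 53/2, not an integer.
Intervening on infusion_rate: with other inputs at their observed values, marker = 4*infusion_rate + 581. Solving for 581 gives infusion_rate = 0, within [-1, 13].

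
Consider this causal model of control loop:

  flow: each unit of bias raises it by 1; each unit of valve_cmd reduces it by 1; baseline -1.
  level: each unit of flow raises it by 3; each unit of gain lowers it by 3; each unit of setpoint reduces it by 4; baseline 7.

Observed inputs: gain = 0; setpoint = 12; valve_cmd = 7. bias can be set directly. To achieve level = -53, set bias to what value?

bias = 4

Substituting into the flow equation gives flow = bias - 8.
Substituting into the level equation gives level = 3*bias - 65.
Solve 3*bias - 65 = -53: bias = (-53 + 65) / 3 = 4.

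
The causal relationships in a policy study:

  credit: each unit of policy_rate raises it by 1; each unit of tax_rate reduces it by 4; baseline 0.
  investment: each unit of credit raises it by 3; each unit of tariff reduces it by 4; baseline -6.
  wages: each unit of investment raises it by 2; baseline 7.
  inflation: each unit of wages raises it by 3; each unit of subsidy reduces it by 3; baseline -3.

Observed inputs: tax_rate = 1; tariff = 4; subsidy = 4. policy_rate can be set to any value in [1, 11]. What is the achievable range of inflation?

Substituting into the credit equation gives credit = policy_rate - 4.
investment becomes 3*policy_rate - 34.
wages becomes 6*policy_rate - 61.
This gives inflation = 18*policy_rate - 198.
Linear in policy_rate, so extremes are at the endpoints: policy_rate = 1 gives inflation = -180; policy_rate = 11 gives inflation = 0.

-180 to 0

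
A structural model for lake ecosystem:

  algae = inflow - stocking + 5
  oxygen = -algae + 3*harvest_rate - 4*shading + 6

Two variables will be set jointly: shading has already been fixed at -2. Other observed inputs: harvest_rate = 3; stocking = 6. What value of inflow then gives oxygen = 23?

inflow = 1

With shading held at -2:
Substituting into the algae equation gives algae = inflow - 1.
Substituting into the oxygen equation gives oxygen = -inflow + 24.
Solve -inflow + 24 = 23: inflow = (23 - 24) / -1 = 1.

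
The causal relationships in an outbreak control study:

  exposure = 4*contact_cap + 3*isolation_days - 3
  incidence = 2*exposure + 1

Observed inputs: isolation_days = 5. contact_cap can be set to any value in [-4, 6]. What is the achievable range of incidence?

-7 to 73

Substituting into the exposure equation gives exposure = 4*contact_cap + 12.
incidence becomes 8*contact_cap + 25.
Linear in contact_cap, so extremes are at the endpoints: contact_cap = -4 gives incidence = -7; contact_cap = 6 gives incidence = 73.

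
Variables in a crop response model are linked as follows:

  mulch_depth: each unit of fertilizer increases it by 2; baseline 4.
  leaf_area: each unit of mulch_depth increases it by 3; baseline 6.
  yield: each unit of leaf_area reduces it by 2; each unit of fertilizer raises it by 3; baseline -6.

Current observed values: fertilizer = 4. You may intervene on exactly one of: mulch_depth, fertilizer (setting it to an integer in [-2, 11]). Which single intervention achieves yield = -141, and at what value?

set fertilizer = 11

Intervening on mulch_depth: yield = -6*mulch_depth - 6. Reaching -141 requires mulch_depth = 45/2, not an integer.
Intervening on fertilizer: with other inputs at their observed values, yield = -9*fertilizer - 42. Solving for -141 gives fertilizer = 11, within [-2, 11].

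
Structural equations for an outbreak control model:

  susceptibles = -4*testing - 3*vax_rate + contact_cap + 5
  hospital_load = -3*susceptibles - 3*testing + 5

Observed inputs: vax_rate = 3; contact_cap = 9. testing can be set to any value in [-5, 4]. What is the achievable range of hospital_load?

Substituting into the susceptibles equation gives susceptibles = -4*testing + 5.
Substituting into the hospital_load equation gives hospital_load = 9*testing - 10.
Linear in testing, so extremes are at the endpoints: testing = -5 gives hospital_load = -55; testing = 4 gives hospital_load = 26.

-55 to 26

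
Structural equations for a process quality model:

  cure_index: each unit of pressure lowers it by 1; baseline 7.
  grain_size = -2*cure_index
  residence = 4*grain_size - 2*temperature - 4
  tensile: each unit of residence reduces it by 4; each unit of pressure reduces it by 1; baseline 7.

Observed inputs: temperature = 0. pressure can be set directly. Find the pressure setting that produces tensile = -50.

Substituting into the grain_size equation gives grain_size = 2*pressure - 14.
Substituting into the residence equation gives residence = 8*pressure - 60.
So tensile = -33*pressure + 247.
Solve -33*pressure + 247 = -50: pressure = (-50 - 247) / -33 = 9.

pressure = 9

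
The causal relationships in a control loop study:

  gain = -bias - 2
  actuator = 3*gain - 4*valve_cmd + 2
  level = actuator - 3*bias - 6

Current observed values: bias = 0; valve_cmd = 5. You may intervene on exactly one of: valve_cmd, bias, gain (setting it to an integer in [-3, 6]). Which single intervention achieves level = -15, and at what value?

Intervening on valve_cmd: level = -4*valve_cmd - 10. Reaching -15 requires valve_cmd = 5/4, not an integer.
Intervening on bias: level = -6*bias - 30. Reaching -15 requires bias = -5/2, not an integer.
Intervening on gain: with other inputs at their observed values, level = 3*gain - 24. Solving for -15 gives gain = 3, within [-3, 6].

set gain = 3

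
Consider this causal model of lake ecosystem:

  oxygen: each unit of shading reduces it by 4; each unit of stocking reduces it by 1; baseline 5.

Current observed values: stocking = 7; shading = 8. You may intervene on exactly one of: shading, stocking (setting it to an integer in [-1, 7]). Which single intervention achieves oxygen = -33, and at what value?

set stocking = 6

Intervening on shading: oxygen = -4*shading - 2. Reaching -33 requires shading = 31/4, not an integer.
Intervening on stocking: with other inputs at their observed values, oxygen = -stocking - 27. Solving for -33 gives stocking = 6, within [-1, 7].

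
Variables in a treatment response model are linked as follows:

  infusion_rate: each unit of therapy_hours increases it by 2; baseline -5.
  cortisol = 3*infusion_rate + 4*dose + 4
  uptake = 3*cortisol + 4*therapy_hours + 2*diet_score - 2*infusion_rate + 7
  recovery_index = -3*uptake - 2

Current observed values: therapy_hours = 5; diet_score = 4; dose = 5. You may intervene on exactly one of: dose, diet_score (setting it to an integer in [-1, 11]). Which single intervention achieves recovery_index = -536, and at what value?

set dose = 8

Intervening on dose: with other inputs at their observed values, recovery_index = -36*dose - 248. Solving for -536 gives dose = 8, within [-1, 11].
Intervening on diet_score: recovery_index = -6*diet_score - 404. Reaching -536 requires diet_score = 22, outside [-1, 11].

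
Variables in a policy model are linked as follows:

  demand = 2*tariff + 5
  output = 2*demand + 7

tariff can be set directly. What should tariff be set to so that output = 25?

Substituting into the output equation gives output = 4*tariff + 17.
Solve 4*tariff + 17 = 25: tariff = (25 - 17) / 4 = 2.

tariff = 2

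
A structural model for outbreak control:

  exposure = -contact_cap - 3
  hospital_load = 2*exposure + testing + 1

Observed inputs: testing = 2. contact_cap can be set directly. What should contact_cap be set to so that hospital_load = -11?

contact_cap = 4

Substituting into the hospital_load equation gives hospital_load = -2*contact_cap - 3.
Solve -2*contact_cap - 3 = -11: contact_cap = (-11 + 3) / -2 = 4.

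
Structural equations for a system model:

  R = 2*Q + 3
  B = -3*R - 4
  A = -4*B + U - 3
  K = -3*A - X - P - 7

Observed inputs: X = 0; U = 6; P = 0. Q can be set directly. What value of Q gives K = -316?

Q = 2

Substituting into the B equation gives B = -6*Q - 13.
Substituting into the A equation gives A = 24*Q + 55.
Substituting into the K equation gives K = -72*Q - 172.
Solve -72*Q - 172 = -316: Q = (-316 + 172) / -72 = 2.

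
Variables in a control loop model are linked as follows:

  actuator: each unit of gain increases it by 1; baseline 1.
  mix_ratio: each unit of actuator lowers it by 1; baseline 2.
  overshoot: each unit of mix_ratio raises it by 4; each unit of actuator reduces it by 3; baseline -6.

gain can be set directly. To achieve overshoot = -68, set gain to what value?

Substituting into the mix_ratio equation gives mix_ratio = -gain + 1.
This gives overshoot = -7*gain - 5.
Solve -7*gain - 5 = -68: gain = (-68 + 5) / -7 = 9.

gain = 9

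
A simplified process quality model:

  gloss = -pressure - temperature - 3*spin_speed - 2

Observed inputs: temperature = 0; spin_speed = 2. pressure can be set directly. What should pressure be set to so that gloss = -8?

Substituting into the gloss equation gives gloss = -pressure - 8.
Solve -pressure - 8 = -8: pressure = (-8 + 8) / -1 = 0.

pressure = 0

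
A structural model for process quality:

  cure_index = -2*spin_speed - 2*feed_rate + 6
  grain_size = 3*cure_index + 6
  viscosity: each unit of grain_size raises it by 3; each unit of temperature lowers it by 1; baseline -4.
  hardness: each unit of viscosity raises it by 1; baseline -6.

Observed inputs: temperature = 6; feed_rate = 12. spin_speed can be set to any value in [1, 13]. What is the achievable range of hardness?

-394 to -178

Substituting into the cure_index equation gives cure_index = -2*spin_speed - 18.
grain_size becomes -6*spin_speed - 48.
Substituting into the viscosity equation gives viscosity = -18*spin_speed - 154.
hardness becomes -18*spin_speed - 160.
Linear in spin_speed, so extremes are at the endpoints: spin_speed = 1 gives hardness = -178; spin_speed = 13 gives hardness = -394.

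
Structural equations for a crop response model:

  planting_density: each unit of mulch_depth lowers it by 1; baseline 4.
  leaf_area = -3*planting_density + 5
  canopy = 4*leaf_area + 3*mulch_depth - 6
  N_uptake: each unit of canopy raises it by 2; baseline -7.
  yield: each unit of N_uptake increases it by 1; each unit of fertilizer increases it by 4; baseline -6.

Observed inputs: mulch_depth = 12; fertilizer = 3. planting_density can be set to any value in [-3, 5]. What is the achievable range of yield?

-21 to 171

Intervening on planting_density fixes its value directly, overriding its dependence on mulch_depth.
Substituting into the canopy equation gives canopy = -12*planting_density + 50.
So N_uptake = -24*planting_density + 93.
Substituting into the yield equation gives yield = -24*planting_density + 99.
Linear in planting_density, so extremes are at the endpoints: planting_density = -3 gives yield = 171; planting_density = 5 gives yield = -21.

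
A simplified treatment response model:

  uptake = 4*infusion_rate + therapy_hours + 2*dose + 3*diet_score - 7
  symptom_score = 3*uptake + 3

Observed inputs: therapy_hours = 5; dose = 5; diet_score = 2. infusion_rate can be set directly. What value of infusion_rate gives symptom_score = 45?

Substituting into the uptake equation gives uptake = 4*infusion_rate + 14.
So symptom_score = 12*infusion_rate + 45.
Solve 12*infusion_rate + 45 = 45: infusion_rate = (45 - 45) / 12 = 0.

infusion_rate = 0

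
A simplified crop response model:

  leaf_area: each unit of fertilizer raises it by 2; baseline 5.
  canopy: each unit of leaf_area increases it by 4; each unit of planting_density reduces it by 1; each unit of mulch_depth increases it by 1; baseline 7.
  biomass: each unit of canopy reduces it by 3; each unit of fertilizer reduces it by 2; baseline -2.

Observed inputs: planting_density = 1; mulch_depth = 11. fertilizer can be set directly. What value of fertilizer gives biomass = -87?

Substituting into the canopy equation gives canopy = 8*fertilizer + 37.
Substituting into the biomass equation gives biomass = -26*fertilizer - 113.
Solve -26*fertilizer - 113 = -87: fertilizer = (-87 + 113) / -26 = -1.

fertilizer = -1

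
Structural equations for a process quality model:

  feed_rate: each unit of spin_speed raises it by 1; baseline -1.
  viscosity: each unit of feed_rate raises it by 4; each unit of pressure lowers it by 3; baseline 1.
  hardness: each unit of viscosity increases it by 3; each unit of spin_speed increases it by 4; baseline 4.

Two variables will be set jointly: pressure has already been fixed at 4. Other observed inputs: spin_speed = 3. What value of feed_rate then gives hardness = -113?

With pressure held at 4:
Intervening on feed_rate fixes its value directly, overriding its dependence on spin_speed.
Substituting into the viscosity equation gives viscosity = 4*feed_rate - 11.
So hardness = 12*feed_rate - 17.
Solve 12*feed_rate - 17 = -113: feed_rate = (-113 + 17) / 12 = -8.

feed_rate = -8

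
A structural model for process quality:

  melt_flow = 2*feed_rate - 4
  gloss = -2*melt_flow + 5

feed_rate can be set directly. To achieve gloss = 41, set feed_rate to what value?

Substituting into the gloss equation gives gloss = -4*feed_rate + 13.
Solve -4*feed_rate + 13 = 41: feed_rate = (41 - 13) / -4 = -7.

feed_rate = -7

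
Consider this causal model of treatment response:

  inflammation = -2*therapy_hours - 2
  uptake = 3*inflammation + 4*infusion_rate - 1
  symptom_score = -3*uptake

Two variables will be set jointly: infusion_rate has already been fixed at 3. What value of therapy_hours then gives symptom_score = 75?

therapy_hours = 5

With infusion_rate held at 3:
Substituting into the uptake equation gives uptake = -6*therapy_hours + 5.
Substituting into the symptom_score equation gives symptom_score = 18*therapy_hours - 15.
Solve 18*therapy_hours - 15 = 75: therapy_hours = (75 + 15) / 18 = 5.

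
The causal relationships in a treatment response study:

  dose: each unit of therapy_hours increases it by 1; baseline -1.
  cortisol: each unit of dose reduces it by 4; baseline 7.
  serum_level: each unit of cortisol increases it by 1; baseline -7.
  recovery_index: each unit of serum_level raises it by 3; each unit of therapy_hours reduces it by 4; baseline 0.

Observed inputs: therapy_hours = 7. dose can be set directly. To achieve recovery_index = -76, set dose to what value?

Intervening on dose fixes its value directly, overriding its dependence on therapy_hours.
Substituting into the serum_level equation gives serum_level = -4*dose.
So recovery_index = -12*dose - 28.
Solve -12*dose - 28 = -76: dose = (-76 + 28) / -12 = 4.

dose = 4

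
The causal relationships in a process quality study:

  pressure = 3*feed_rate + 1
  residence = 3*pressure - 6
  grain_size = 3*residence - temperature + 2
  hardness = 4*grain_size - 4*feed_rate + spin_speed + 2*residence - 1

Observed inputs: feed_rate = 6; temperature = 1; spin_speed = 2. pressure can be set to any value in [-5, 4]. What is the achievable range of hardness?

Intervening on pressure fixes its value directly, overriding its dependence on feed_rate.
Substituting into the grain_size equation gives grain_size = 9*pressure - 17.
Substituting into the hardness equation gives hardness = 42*pressure - 103.
Linear in pressure, so extremes are at the endpoints: pressure = -5 gives hardness = -313; pressure = 4 gives hardness = 65.

-313 to 65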